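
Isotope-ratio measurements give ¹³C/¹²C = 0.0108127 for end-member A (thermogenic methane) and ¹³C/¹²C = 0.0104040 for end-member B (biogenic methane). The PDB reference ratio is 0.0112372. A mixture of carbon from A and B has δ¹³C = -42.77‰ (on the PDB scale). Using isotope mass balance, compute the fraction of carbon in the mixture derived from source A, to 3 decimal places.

0.863

δ_A = (0.0108127/0.0112372 − 1)×1000 = (0.962224 − 1)×1000 = -37.776‰
δ_B = (0.0104040/0.0112372 − 1)×1000 = (0.925853 − 1)×1000 = -74.147‰
f_A = (δ_mix − δ_B)/(δ_A − δ_B) = (-42.77 − (-74.147))/(-37.776 − (-74.147))
f_A = 31.377 / 36.370 = 0.8627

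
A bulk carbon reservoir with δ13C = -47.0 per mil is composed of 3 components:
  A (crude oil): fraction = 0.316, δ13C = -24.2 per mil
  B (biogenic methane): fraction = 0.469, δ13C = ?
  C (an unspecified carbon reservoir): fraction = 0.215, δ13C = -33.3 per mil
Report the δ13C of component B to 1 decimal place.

Isotope mass balance: δ_bulk = Σ fᵢ·δᵢ.
-47.0 = 0.316×(-24.2) + 0.469×δ_B + 0.215×(-33.3)
0.469·δ_B = -47.0 − (-14.807) = -32.193
δ_B = -32.193 / 0.469 = -68.64 per mil

-68.6 per mil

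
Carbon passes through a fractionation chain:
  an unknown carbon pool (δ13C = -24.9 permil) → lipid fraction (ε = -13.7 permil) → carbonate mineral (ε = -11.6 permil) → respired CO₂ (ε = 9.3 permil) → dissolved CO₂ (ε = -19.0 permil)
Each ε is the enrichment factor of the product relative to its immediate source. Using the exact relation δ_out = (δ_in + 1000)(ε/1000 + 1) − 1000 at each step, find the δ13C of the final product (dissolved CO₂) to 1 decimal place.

-58.8 permil

step 1: δ = (-24.90 + 1000)·(-13.7/1000 + 1) − 1000 = -38.26 permil
step 2: δ = (-38.26 + 1000)·(-11.6/1000 + 1) − 1000 = -49.42 permil
step 3: δ = (-49.42 + 1000)·(9.3/1000 + 1) − 1000 = -40.57 permil
step 4: δ = (-40.57 + 1000)·(-19.0/1000 + 1) − 1000 = -58.80 permil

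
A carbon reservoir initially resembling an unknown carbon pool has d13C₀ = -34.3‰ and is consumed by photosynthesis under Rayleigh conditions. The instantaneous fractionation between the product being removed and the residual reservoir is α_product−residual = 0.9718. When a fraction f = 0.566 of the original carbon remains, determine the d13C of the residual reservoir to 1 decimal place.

-18.7‰

Rayleigh residual: δ_res = (δ₀ + 1000)·f^(α−1) − 1000
α − 1 = -0.02820
f^(α−1) = 0.566^(-0.02820) = 1.016180
δ_res = (-34.3 + 1000) × 1.016180 − 1000 = 981.325 − 1000 = -18.68‰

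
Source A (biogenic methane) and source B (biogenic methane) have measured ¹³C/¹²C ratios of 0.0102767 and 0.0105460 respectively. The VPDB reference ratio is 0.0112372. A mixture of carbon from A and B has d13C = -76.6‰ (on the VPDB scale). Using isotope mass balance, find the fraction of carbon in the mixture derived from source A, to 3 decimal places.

0.630

δ_A = (0.0102767/0.0112372 − 1)×1000 = (0.914525 − 1)×1000 = -85.475‰
δ_B = (0.0105460/0.0112372 − 1)×1000 = (0.938490 − 1)×1000 = -61.510‰
f_A = (δ_mix − δ_B)/(δ_A − δ_B) = (-76.6 − (-61.510))/(-85.475 − (-61.510))
f_A = -15.090 / -23.965 = 0.6297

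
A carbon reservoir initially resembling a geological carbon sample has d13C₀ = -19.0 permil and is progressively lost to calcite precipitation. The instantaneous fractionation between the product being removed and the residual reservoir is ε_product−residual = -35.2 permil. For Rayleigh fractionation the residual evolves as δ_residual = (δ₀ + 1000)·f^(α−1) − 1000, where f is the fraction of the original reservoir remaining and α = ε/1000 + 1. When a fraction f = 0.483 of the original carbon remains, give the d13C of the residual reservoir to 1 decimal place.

6.5 permil

Rayleigh residual: δ_res = (δ₀ + 1000)·f^(α−1) − 1000
α = ε/1000 + 1 = 0.96480, so α − 1 = -0.03520
f^(α−1) = 0.483^(-0.03520) = 1.025947
δ_res = (-19.0 + 1000) × 1.025947 − 1000 = 1006.454 − 1000 = 6.45 permil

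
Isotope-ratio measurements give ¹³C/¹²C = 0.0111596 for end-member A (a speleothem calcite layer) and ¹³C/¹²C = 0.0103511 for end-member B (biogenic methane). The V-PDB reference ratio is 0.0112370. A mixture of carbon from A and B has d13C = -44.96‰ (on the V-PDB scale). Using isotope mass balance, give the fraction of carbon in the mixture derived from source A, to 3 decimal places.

δ_A = (0.0111596/0.0112370 − 1)×1000 = (0.993112 − 1)×1000 = -6.888‰
δ_B = (0.0103511/0.0112370 − 1)×1000 = (0.921162 − 1)×1000 = -78.838‰
f_A = (δ_mix − δ_B)/(δ_A − δ_B) = (-44.96 − (-78.838))/(-6.888 − (-78.838))
f_A = 33.878 / 71.950 = 0.4709

0.471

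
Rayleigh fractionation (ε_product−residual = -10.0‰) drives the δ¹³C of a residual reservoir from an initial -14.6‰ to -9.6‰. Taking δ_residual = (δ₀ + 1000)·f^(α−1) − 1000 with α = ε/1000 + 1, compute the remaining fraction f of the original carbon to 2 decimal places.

α − 1 = ε/1000 = -0.0100
(δ_res + 1000)/(δ₀ + 1000) = (-9.6 + 1000)/(-14.6 + 1000) = 990.4/985.4 = 1.005074
f = 1.005074^(1/-0.0100) = exp(ln(1.005074)/-0.0100) = exp(0.00506/-0.0100)
f = exp(-0.5061) = 0.6028

0.60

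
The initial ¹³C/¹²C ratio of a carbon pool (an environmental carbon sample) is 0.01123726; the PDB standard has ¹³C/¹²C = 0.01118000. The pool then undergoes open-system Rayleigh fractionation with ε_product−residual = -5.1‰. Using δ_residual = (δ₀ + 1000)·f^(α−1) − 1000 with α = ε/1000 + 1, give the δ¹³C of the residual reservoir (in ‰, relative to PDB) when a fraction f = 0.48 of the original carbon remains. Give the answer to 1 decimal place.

δ₀ = (0.01123726/0.01118000 − 1)×1000 = (1.005122 − 1)×1000 = 5.122‰
α − 1 = ε/1000 = -0.0051
f^(α−1) = 0.48^(-0.0051) = 1.003750
δ_res = (5.122 + 1000) × 1.003750 − 1000 = 1008.891 − 1000 = 8.89‰

8.9‰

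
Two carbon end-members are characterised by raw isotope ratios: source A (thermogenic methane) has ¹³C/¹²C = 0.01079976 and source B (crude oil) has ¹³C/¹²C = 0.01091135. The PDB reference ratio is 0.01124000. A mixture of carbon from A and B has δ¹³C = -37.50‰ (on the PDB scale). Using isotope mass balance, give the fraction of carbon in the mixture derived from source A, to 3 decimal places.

0.832

δ_A = (0.01079976/0.01124000 − 1)×1000 = (0.960833 − 1)×1000 = -39.167‰
δ_B = (0.01091135/0.01124000 − 1)×1000 = (0.970761 − 1)×1000 = -29.239‰
f_A = (δ_mix − δ_B)/(δ_A − δ_B) = (-37.50 − (-29.239))/(-39.167 − (-29.239))
f_A = -8.261 / -9.928 = 0.8321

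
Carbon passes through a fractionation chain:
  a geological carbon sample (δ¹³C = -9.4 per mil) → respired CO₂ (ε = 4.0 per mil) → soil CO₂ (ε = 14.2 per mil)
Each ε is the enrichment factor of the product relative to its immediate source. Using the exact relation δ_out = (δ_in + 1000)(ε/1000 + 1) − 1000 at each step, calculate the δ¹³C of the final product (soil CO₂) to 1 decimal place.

8.7 per mil

step 1: δ = (-9.40 + 1000)·(4.0/1000 + 1) − 1000 = -5.44 per mil
step 2: δ = (-5.44 + 1000)·(14.2/1000 + 1) − 1000 = 8.69 per mil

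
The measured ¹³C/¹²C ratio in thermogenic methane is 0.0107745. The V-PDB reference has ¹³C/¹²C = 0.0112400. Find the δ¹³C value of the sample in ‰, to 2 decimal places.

δ¹³C = (R_sample / R_standard − 1) × 1000
R_sample / R_standard = 0.0107745 / 0.0112400 = 0.958585
δ¹³C = (0.958585 − 1) × 1000 = -41.415‰

-41.41‰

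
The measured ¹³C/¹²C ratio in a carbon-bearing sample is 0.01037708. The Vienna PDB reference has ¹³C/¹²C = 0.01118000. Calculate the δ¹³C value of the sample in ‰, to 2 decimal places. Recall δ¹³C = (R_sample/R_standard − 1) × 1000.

δ¹³C = (R_sample / R_standard − 1) × 1000
R_sample / R_standard = 0.01037708 / 0.01118000 = 0.928182
δ¹³C = (0.928182 − 1) × 1000 = -71.818‰

-71.82‰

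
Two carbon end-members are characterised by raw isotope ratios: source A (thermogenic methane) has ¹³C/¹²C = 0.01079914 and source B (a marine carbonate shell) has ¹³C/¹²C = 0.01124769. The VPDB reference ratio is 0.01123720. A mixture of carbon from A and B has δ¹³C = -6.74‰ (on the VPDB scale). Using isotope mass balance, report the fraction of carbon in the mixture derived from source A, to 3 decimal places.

δ_A = (0.01079914/0.01123720 − 1)×1000 = (0.961017 − 1)×1000 = -38.983‰
δ_B = (0.01124769/0.01123720 − 1)×1000 = (1.000934 − 1)×1000 = 0.934‰
f_A = (δ_mix − δ_B)/(δ_A − δ_B) = (-6.74 − (0.934))/(-38.983 − (0.934))
f_A = -7.674 / -39.917 = 0.1922

0.192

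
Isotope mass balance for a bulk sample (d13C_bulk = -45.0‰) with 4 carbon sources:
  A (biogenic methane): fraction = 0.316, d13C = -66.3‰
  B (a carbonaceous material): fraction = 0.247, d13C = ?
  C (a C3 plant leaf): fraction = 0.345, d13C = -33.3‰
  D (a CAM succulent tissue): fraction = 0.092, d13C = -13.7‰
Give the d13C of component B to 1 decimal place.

Isotope mass balance: δ_bulk = Σ fᵢ·δᵢ.
-45.0 = 0.316×(-66.3) + 0.247×δ_B + 0.345×(-33.3) + 0.092×(-13.7)
0.247·δ_B = -45.0 − (-33.700) = -11.300
δ_B = -11.300 / 0.247 = -45.75‰

-45.8‰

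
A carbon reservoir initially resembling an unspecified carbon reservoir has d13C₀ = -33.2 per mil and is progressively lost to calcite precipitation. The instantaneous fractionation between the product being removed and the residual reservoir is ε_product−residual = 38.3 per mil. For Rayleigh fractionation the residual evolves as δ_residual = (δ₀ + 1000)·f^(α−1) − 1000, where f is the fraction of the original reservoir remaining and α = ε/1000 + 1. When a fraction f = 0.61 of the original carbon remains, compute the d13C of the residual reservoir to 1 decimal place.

Rayleigh residual: δ_res = (δ₀ + 1000)·f^(α−1) − 1000
α = ε/1000 + 1 = 1.03830, so α − 1 = 0.03830
f^(α−1) = 0.61^(0.03830) = 0.981247
δ_res = (-33.2 + 1000) × 0.981247 − 1000 = 948.669 − 1000 = -51.33 per mil

-51.3 per mil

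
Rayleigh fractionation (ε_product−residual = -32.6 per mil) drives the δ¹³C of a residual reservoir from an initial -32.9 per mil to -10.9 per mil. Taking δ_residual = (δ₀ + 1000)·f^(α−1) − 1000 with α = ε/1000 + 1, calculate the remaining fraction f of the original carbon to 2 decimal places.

α − 1 = ε/1000 = -0.0326
(δ_res + 1000)/(δ₀ + 1000) = (-10.9 + 1000)/(-32.9 + 1000) = 989.1/967.1 = 1.022748
f = 1.022748^(1/-0.0326) = exp(ln(1.022748)/-0.0326) = exp(0.02249/-0.0326)
f = exp(-0.6900) = 0.5016

0.50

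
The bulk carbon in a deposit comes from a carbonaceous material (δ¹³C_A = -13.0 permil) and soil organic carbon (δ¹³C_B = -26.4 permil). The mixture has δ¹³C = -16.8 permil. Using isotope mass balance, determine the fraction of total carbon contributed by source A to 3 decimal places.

0.716

δ_mix = f_A·δ_A + (1 − f_A)·δ_B  ⇒  f_A = (δ_mix − δ_B)/(δ_A − δ_B)
f_A = (-16.8 − (-26.4)) / (-13.0 − (-26.4))
f_A = 9.6 / 13.4 = 0.7164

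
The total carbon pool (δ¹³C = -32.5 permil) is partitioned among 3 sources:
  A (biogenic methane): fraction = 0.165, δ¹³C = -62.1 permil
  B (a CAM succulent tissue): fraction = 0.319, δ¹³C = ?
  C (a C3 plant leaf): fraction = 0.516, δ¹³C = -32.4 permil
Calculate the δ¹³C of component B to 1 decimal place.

Isotope mass balance: δ_bulk = Σ fᵢ·δᵢ.
-32.5 = 0.165×(-62.1) + 0.319×δ_B + 0.516×(-32.4)
0.319·δ_B = -32.5 − (-26.965) = -5.535
δ_B = -5.535 / 0.319 = -17.35 permil

-17.4 permil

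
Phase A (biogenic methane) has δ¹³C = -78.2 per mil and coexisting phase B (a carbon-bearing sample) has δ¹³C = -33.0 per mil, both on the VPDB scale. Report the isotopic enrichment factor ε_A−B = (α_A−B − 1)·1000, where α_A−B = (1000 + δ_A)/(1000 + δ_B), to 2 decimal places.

-46.74 per mil

α_A−B = (1000 + -78.2) / (1000 + -33.0) = 921.8 / 967.0 = 0.953257
ε_A−B = (0.953257 − 1) × 1000 = -46.743 per mil
(The approximation ε ≈ δ_A − δ_B would give -45.2 per mil.)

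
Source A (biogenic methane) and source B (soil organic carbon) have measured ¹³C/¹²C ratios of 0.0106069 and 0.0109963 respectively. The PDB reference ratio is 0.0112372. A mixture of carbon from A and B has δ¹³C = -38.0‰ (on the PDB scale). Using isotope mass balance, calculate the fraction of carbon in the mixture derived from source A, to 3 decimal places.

δ_A = (0.0106069/0.0112372 − 1)×1000 = (0.943910 − 1)×1000 = -56.090‰
δ_B = (0.0109963/0.0112372 − 1)×1000 = (0.978562 − 1)×1000 = -21.438‰
f_A = (δ_mix − δ_B)/(δ_A − δ_B) = (-38.0 − (-21.438))/(-56.090 − (-21.438))
f_A = -16.562 / -34.653 = 0.4779

0.478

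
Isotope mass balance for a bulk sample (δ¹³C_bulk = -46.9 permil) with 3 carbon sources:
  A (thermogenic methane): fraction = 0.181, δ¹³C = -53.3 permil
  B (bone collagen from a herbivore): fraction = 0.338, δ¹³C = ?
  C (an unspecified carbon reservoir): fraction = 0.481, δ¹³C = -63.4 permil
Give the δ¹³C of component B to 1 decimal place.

-20.0 permil

Isotope mass balance: δ_bulk = Σ fᵢ·δᵢ.
-46.9 = 0.181×(-53.3) + 0.338×δ_B + 0.481×(-63.4)
0.338·δ_B = -46.9 − (-40.143) = -6.757
δ_B = -6.757 / 0.338 = -19.99 permil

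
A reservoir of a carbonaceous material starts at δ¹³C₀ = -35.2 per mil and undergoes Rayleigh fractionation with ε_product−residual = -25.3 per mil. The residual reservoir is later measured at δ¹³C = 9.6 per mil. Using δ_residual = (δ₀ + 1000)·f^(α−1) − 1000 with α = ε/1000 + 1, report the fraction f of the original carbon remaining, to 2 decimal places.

α − 1 = ε/1000 = -0.0253
(δ_res + 1000)/(δ₀ + 1000) = (9.6 + 1000)/(-35.2 + 1000) = 1009.6/964.8 = 1.046434
f = 1.046434^(1/-0.0253) = exp(ln(1.046434)/-0.0253) = exp(0.04539/-0.0253)
f = exp(-1.7940) = 0.1663

0.17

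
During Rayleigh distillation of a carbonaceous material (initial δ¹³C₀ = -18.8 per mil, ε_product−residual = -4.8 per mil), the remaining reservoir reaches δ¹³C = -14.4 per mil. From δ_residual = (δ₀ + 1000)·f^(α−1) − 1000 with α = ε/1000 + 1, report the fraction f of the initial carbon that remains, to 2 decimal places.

α − 1 = ε/1000 = -0.0048
(δ_res + 1000)/(δ₀ + 1000) = (-14.4 + 1000)/(-18.8 + 1000) = 985.6/981.2 = 1.004484
f = 1.004484^(1/-0.0048) = exp(ln(1.004484)/-0.0048) = exp(0.00447/-0.0048)
f = exp(-0.9321) = 0.3937

0.39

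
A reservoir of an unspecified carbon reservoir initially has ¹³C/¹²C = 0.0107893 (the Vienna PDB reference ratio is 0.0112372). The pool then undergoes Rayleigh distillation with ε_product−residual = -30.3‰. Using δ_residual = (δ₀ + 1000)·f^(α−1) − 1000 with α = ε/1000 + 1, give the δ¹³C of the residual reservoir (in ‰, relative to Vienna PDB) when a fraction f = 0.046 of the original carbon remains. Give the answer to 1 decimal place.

δ₀ = (0.0107893/0.0112372 − 1)×1000 = (0.960141 − 1)×1000 = -39.859‰
α − 1 = ε/1000 = -0.0303
f^(α−1) = 0.046^(-0.0303) = 1.097788
δ_res = (-39.859 + 1000) × 1.097788 − 1000 = 1054.032 − 1000 = 54.03‰

54.0‰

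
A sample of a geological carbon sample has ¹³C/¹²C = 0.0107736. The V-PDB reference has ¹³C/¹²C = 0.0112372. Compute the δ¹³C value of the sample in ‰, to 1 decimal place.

δ¹³C = (R_sample / R_standard − 1) × 1000
R_sample / R_standard = 0.0107736 / 0.0112372 = 0.958744
δ¹³C = (0.958744 − 1) × 1000 = -41.26‰

-41.3‰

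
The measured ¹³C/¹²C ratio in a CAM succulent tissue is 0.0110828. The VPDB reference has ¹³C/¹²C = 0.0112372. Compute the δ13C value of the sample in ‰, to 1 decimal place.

δ13C = (R_sample / R_standard − 1) × 1000
R_sample / R_standard = 0.0110828 / 0.0112372 = 0.986260
δ13C = (0.986260 − 1) × 1000 = -13.74‰

-13.7‰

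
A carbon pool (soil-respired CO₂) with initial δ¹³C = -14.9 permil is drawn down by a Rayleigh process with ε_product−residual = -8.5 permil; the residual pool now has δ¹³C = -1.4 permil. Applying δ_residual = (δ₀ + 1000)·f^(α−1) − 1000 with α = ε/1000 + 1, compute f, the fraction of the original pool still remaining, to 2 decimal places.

0.20

α − 1 = ε/1000 = -0.0085
(δ_res + 1000)/(δ₀ + 1000) = (-1.4 + 1000)/(-14.9 + 1000) = 998.6/985.1 = 1.013704
f = 1.013704^(1/-0.0085) = exp(ln(1.013704)/-0.0085) = exp(0.01361/-0.0085)
f = exp(-1.6013) = 0.2016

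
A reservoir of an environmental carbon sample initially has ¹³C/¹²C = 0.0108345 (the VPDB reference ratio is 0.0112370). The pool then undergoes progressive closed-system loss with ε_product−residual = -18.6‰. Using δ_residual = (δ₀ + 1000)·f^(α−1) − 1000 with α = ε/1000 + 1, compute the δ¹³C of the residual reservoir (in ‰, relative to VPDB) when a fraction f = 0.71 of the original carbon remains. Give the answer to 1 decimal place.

-29.7‰

δ₀ = (0.0108345/0.0112370 − 1)×1000 = (0.964181 − 1)×1000 = -35.819‰
α − 1 = ε/1000 = -0.0186
f^(α−1) = 0.71^(-0.0186) = 1.006391
δ_res = (-35.819 + 1000) × 1.006391 − 1000 = 970.343 − 1000 = -29.66‰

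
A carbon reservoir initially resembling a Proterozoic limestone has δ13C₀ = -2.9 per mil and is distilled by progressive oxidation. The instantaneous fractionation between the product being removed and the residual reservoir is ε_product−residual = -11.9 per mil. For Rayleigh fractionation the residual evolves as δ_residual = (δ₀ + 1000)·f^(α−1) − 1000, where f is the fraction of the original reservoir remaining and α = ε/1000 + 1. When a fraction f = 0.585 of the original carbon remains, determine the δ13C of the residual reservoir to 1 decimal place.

Rayleigh residual: δ_res = (δ₀ + 1000)·f^(α−1) − 1000
α = ε/1000 + 1 = 0.98810, so α − 1 = -0.01190
f^(α−1) = 0.585^(-0.01190) = 1.006401
δ_res = (-2.9 + 1000) × 1.006401 − 1000 = 1003.482 − 1000 = 3.48 per mil

3.5 per mil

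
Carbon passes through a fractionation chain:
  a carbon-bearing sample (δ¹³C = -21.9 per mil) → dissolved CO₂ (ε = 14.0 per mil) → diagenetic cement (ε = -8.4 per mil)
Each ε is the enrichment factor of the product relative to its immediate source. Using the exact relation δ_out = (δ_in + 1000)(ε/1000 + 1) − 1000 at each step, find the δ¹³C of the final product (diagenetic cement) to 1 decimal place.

-16.5 per mil

step 1: δ = (-21.90 + 1000)·(14.0/1000 + 1) − 1000 = -8.21 per mil
step 2: δ = (-8.21 + 1000)·(-8.4/1000 + 1) − 1000 = -16.54 per mil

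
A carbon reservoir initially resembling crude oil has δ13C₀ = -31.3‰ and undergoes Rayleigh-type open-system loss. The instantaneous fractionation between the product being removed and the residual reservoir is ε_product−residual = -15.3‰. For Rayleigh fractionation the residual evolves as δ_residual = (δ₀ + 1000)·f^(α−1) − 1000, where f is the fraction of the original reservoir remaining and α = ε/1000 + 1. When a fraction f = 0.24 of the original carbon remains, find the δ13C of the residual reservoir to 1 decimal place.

-9.9‰

Rayleigh residual: δ_res = (δ₀ + 1000)·f^(α−1) − 1000
α = ε/1000 + 1 = 0.98470, so α − 1 = -0.01530
f^(α−1) = 0.24^(-0.01530) = 1.022075
δ_res = (-31.3 + 1000) × 1.022075 − 1000 = 990.084 − 1000 = -9.92‰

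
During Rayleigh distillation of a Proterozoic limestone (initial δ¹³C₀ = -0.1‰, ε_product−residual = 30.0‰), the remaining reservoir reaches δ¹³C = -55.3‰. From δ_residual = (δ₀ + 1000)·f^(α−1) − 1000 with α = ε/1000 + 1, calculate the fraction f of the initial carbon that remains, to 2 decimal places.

α − 1 = ε/1000 = 0.0300
(δ_res + 1000)/(δ₀ + 1000) = (-55.3 + 1000)/(-0.1 + 1000) = 944.7/999.9 = 0.944794
f = 0.944794^(1/0.0300) = exp(ln(0.944794)/0.0300) = exp(-0.05679/0.0300)
f = exp(-1.8929) = 0.1506

0.15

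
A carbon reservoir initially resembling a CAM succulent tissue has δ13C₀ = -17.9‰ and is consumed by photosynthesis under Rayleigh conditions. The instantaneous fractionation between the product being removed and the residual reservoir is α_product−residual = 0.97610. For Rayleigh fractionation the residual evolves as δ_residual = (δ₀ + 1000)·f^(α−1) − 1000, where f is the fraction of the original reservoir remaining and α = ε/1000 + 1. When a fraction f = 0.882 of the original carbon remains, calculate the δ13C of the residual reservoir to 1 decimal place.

-14.9‰

Rayleigh residual: δ_res = (δ₀ + 1000)·f^(α−1) − 1000
α − 1 = -0.02390
f^(α−1) = 0.882^(-0.02390) = 1.003005
δ_res = (-17.9 + 1000) × 1.003005 − 1000 = 985.052 − 1000 = -14.95‰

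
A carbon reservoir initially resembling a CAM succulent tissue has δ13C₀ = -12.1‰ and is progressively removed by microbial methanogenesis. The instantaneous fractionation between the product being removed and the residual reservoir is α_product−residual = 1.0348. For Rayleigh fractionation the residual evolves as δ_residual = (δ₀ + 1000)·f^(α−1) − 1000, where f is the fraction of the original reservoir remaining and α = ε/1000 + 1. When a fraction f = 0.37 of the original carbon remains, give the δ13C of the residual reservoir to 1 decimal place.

Rayleigh residual: δ_res = (δ₀ + 1000)·f^(α−1) − 1000
α − 1 = 0.03480
f^(α−1) = 0.37^(0.03480) = 0.965992
δ_res = (-12.1 + 1000) × 0.965992 − 1000 = 954.303 − 1000 = -45.70‰

-45.7‰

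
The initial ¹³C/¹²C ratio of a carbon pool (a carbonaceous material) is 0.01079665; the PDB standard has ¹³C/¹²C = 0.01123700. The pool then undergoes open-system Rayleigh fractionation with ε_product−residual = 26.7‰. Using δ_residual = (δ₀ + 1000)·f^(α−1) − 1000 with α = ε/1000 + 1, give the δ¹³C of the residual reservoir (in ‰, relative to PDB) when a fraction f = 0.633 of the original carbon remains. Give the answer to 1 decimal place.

δ₀ = (0.01079665/0.01123700 − 1)×1000 = (0.960812 − 1)×1000 = -39.188‰
α − 1 = ε/1000 = 0.0267
f^(α−1) = 0.633^(0.0267) = 0.987865
δ_res = (-39.188 + 1000) × 0.987865 − 1000 = 949.153 − 1000 = -50.85‰

-50.8‰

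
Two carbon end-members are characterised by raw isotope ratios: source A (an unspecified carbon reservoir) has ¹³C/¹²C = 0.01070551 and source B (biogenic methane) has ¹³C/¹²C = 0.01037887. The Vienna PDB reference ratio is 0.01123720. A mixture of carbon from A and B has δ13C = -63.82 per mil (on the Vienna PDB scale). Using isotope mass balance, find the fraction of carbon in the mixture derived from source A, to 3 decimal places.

δ_A = (0.01070551/0.01123720 − 1)×1000 = (0.952685 − 1)×1000 = -47.315 per mil
δ_B = (0.01037887/0.01123720 − 1)×1000 = (0.923617 − 1)×1000 = -76.383 per mil
f_A = (δ_mix − δ_B)/(δ_A − δ_B) = (-63.82 − (-76.383))/(-47.315 − (-76.383))
f_A = 12.563 / 29.068 = 0.4322

0.432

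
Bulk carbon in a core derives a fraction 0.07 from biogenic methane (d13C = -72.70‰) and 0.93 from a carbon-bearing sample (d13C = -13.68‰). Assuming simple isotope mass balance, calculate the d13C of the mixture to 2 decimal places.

-17.81‰

δ_mix = f_A·δ_A + f_B·δ_B
δ_mix = 0.07 × (-72.70) + 0.93 × (-13.68)
δ_mix = -5.089 + -12.722 = -17.811‰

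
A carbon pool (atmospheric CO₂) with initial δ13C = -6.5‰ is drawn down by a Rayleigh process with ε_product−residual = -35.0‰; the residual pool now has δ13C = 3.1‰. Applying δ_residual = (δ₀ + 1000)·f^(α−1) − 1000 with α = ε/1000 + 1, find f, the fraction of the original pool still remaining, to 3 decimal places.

α − 1 = ε/1000 = -0.0350
(δ_res + 1000)/(δ₀ + 1000) = (3.1 + 1000)/(-6.5 + 1000) = 1003.1/993.5 = 1.009663
f = 1.009663^(1/-0.0350) = exp(ln(1.009663)/-0.0350) = exp(0.00962/-0.0350)
f = exp(-0.2748) = 0.7598

0.760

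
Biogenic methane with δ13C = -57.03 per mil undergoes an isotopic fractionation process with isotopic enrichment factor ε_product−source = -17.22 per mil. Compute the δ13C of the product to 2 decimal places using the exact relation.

-73.27 per mil

Exactly, δ_product = (δ_source + 1000)·(ε/1000 + 1) − 1000.
δ_product = (-57.03 + 1000) × (-17.22/1000 + 1) − 1000
δ_product = -73.268 per mil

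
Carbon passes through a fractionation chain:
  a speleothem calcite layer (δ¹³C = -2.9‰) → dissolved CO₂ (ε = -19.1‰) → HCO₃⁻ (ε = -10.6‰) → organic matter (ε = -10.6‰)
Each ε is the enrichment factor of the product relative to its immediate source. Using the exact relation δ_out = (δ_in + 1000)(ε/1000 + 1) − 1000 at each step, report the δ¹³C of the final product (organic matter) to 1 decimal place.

step 1: δ = (-2.90 + 1000)·(-19.1/1000 + 1) − 1000 = -21.94‰
step 2: δ = (-21.94 + 1000)·(-10.6/1000 + 1) − 1000 = -32.31‰
step 3: δ = (-32.31 + 1000)·(-10.6/1000 + 1) − 1000 = -42.57‰

-42.6‰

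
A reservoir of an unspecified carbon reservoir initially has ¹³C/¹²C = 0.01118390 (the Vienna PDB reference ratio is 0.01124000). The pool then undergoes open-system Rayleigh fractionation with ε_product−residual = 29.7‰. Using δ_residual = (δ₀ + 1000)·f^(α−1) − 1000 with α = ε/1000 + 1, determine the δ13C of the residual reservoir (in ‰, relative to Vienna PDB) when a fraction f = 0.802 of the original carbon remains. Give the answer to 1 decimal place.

δ₀ = (0.01118390/0.01124000 − 1)×1000 = (0.995009 − 1)×1000 = -4.991‰
α − 1 = ε/1000 = 0.0297
f^(α−1) = 0.802^(0.0297) = 0.993468
δ_res = (-4.991 + 1000) × 0.993468 − 1000 = 988.510 − 1000 = -11.49‰

-11.5‰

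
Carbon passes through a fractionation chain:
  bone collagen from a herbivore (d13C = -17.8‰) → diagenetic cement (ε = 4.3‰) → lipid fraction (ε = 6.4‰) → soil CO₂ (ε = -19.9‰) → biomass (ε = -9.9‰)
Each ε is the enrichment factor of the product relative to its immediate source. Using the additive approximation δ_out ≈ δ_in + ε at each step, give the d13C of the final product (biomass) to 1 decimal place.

-36.9‰

step 1: δ ≈ -17.8 + (4.3) = -13.5‰
step 2: δ ≈ -13.5 + (6.4) = -7.1‰
step 3: δ ≈ -7.1 + (-19.9) = -27.0‰
step 4: δ ≈ -27.0 + (-9.9) = -36.9‰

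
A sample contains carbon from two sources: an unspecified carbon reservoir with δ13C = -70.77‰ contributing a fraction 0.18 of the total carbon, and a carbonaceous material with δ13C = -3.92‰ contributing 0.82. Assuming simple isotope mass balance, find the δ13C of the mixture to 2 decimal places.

-15.95‰

δ_mix = f_A·δ_A + f_B·δ_B
δ_mix = 0.18 × (-70.77) + 0.82 × (-3.92)
δ_mix = -12.739 + -3.214 = -15.953‰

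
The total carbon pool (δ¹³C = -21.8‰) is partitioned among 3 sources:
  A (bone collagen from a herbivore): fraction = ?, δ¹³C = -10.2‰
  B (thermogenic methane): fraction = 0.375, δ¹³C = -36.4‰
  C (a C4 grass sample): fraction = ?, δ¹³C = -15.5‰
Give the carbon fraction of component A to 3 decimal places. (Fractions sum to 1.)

Let f_A and f_C be the unknown fractions; fractions sum to 1 so f_A + f_C = 0.625.
Mass balance: Σ fᵢ·δᵢ = δ_bulk ⇒ f_A·(-10.2) + f_C·(-15.5) = -21.8 − (-13.650) = -8.150
Substitute f_C = 0.625 − f_A:
f_A·(-10.2 − -15.5) = -8.150 − 0.625×(-15.5) = 1.537
f_A = 1.537 / 5.3 = 0.2901

0.290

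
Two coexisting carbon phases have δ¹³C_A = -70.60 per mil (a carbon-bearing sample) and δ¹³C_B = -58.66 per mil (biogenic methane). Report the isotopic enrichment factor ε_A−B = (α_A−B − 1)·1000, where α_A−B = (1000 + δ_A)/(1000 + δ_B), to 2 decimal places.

α_A−B = (1000 + -70.60) / (1000 + -58.66) = 929.40 / 941.34 = 0.987316
ε_A−B = (0.987316 − 1) × 1000 = -12.684 per mil
(The approximation ε ≈ δ_A − δ_B would give -11.94 per mil.)

-12.68 per mil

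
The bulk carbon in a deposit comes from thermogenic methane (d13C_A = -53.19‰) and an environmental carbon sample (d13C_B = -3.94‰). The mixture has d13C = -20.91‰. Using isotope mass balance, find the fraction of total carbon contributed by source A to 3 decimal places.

0.345

δ_mix = f_A·δ_A + (1 − f_A)·δ_B  ⇒  f_A = (δ_mix − δ_B)/(δ_A − δ_B)
f_A = (-20.91 − (-3.94)) / (-53.19 − (-3.94))
f_A = -16.97 / -49.25 = 0.3446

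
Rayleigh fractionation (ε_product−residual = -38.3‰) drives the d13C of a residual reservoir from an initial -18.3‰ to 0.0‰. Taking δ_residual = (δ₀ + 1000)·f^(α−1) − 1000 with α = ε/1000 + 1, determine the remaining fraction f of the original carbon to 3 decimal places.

α − 1 = ε/1000 = -0.0383
(δ_res + 1000)/(δ₀ + 1000) = (0.0 + 1000)/(-18.3 + 1000) = 1000.0/981.7 = 1.018641
f = 1.018641^(1/-0.0383) = exp(ln(1.018641)/-0.0383) = exp(0.01847/-0.0383)
f = exp(-0.4822) = 0.6174

0.617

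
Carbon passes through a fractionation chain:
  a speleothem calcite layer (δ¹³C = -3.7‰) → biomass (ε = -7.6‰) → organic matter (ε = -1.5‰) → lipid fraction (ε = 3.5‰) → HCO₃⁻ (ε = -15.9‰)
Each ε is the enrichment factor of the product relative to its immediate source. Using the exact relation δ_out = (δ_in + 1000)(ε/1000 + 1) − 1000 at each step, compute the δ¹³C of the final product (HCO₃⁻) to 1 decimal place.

-25.1‰

step 1: δ = (-3.70 + 1000)·(-7.6/1000 + 1) − 1000 = -11.27‰
step 2: δ = (-11.27 + 1000)·(-1.5/1000 + 1) − 1000 = -12.75‰
step 3: δ = (-12.75 + 1000)·(3.5/1000 + 1) − 1000 = -9.30‰
step 4: δ = (-9.30 + 1000)·(-15.9/1000 + 1) − 1000 = -25.05‰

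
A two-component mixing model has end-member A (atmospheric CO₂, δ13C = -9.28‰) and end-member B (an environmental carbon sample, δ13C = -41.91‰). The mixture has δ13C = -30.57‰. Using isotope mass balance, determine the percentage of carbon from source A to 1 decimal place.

δ_mix = f_A·δ_A + (1 − f_A)·δ_B  ⇒  f_A = (δ_mix − δ_B)/(δ_A − δ_B)
f_A = (-30.57 − (-41.91)) / (-9.28 − (-41.91))
f_A = 11.34 / 32.63 = 0.3475

34.8%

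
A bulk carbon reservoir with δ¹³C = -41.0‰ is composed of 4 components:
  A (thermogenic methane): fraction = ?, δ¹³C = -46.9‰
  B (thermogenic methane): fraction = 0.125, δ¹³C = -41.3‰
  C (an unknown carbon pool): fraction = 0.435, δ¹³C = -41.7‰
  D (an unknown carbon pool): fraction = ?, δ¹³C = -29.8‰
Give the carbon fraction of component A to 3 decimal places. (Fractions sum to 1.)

Let f_A and f_D be the unknown fractions; fractions sum to 1 so f_A + f_D = 0.440.
Mass balance: Σ fᵢ·δᵢ = δ_bulk ⇒ f_A·(-46.9) + f_D·(-29.8) = -41.0 − (-23.302) = -17.698
Substitute f_D = 0.440 − f_A:
f_A·(-46.9 − -29.8) = -17.698 − 0.440×(-29.8) = -4.586
f_A = -4.586 / -17.1 = 0.2682

0.268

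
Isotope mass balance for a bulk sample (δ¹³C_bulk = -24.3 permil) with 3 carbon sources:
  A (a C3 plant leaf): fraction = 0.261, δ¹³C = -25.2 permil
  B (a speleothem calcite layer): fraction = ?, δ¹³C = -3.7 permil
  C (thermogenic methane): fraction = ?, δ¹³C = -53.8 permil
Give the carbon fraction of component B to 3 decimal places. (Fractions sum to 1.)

Let f_B and f_C be the unknown fractions; fractions sum to 1 so f_B + f_C = 0.739.
Mass balance: Σ fᵢ·δᵢ = δ_bulk ⇒ f_B·(-3.7) + f_C·(-53.8) = -24.3 − (-6.577) = -17.723
Substitute f_C = 0.739 − f_B:
f_B·(-3.7 − -53.8) = -17.723 − 0.739×(-53.8) = 22.035
f_B = 22.035 / 50.1 = 0.4398

0.440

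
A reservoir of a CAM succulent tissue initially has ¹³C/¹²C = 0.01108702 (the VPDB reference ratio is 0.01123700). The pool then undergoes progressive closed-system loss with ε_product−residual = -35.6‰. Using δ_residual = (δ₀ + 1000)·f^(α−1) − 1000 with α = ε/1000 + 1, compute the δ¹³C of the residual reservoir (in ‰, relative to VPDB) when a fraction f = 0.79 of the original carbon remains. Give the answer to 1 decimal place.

δ₀ = (0.01108702/0.01123700 − 1)×1000 = (0.986653 − 1)×1000 = -13.347‰
α − 1 = ε/1000 = -0.0356
f^(α−1) = 0.79^(-0.0356) = 1.008427
δ_res = (-13.347 + 1000) × 1.008427 − 1000 = 994.968 − 1000 = -5.03‰

-5.0‰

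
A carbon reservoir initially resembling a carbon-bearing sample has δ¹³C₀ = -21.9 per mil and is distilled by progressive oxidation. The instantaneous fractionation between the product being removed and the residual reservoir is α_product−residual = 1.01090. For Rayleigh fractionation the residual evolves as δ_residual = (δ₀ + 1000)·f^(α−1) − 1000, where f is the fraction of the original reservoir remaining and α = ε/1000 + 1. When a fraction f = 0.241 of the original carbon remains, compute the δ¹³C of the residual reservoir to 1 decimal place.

Rayleigh residual: δ_res = (δ₀ + 1000)·f^(α−1) − 1000
α − 1 = 0.01090
f^(α−1) = 0.241^(0.01090) = 0.984609
δ_res = (-21.9 + 1000) × 0.984609 − 1000 = 963.046 − 1000 = -36.95 per mil

-37.0 per mil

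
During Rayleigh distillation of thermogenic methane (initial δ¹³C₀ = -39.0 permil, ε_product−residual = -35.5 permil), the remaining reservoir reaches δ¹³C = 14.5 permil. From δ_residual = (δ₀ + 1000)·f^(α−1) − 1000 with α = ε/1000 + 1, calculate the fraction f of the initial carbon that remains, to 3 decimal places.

0.217

α − 1 = ε/1000 = -0.0355
(δ_res + 1000)/(δ₀ + 1000) = (14.5 + 1000)/(-39.0 + 1000) = 1014.5/961.0 = 1.055671
f = 1.055671^(1/-0.0355) = exp(ln(1.055671)/-0.0355) = exp(0.05418/-0.0355)
f = exp(-1.5261) = 0.2174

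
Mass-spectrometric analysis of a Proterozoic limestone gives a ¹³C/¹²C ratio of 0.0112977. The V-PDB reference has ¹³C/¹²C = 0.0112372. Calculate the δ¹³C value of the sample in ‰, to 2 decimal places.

5.38‰

δ¹³C = (R_sample / R_standard − 1) × 1000
R_sample / R_standard = 0.0112977 / 0.0112372 = 1.005384
δ¹³C = (1.005384 − 1) × 1000 = 5.384‰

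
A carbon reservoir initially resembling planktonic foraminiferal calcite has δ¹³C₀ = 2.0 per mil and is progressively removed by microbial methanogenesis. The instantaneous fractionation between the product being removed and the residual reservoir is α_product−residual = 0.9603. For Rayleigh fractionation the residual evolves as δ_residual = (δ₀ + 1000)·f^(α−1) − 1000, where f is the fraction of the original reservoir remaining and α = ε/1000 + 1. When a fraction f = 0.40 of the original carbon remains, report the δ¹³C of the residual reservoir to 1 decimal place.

Rayleigh residual: δ_res = (δ₀ + 1000)·f^(α−1) − 1000
α − 1 = -0.03970
f^(α−1) = 0.40^(-0.03970) = 1.037046
δ_res = (2.0 + 1000) × 1.037046 − 1000 = 1039.121 − 1000 = 39.12 per mil

39.1 per mil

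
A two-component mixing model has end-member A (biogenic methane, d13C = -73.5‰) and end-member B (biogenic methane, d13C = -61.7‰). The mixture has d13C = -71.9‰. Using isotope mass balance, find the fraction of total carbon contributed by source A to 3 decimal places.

δ_mix = f_A·δ_A + (1 − f_A)·δ_B  ⇒  f_A = (δ_mix − δ_B)/(δ_A − δ_B)
f_A = (-71.9 − (-61.7)) / (-73.5 − (-61.7))
f_A = -10.2 / -11.8 = 0.8644

0.864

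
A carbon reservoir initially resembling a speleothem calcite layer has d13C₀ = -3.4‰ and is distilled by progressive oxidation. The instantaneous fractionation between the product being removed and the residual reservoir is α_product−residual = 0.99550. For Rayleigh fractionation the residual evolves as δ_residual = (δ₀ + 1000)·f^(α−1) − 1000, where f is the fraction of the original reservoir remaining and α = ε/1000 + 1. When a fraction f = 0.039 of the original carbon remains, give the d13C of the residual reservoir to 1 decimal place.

11.3‰

Rayleigh residual: δ_res = (δ₀ + 1000)·f^(α−1) − 1000
α − 1 = -0.00450
f^(α−1) = 0.039^(-0.00450) = 1.014706
δ_res = (-3.4 + 1000) × 1.014706 − 1000 = 1011.256 − 1000 = 11.26‰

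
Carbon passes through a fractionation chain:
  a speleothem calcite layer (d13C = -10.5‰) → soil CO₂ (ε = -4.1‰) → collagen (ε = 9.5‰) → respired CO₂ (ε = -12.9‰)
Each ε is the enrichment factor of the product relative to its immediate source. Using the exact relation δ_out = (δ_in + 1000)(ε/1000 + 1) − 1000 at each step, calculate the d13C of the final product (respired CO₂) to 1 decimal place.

step 1: δ = (-10.50 + 1000)·(-4.1/1000 + 1) − 1000 = -14.56‰
step 2: δ = (-14.56 + 1000)·(9.5/1000 + 1) − 1000 = -5.20‰
step 3: δ = (-5.20 + 1000)·(-12.9/1000 + 1) − 1000 = -18.03‰

-18.0‰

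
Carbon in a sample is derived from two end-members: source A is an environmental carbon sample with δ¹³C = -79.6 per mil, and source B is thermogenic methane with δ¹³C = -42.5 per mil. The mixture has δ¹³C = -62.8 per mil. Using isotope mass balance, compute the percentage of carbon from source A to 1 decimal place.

54.7%

δ_mix = f_A·δ_A + (1 − f_A)·δ_B  ⇒  f_A = (δ_mix − δ_B)/(δ_A − δ_B)
f_A = (-62.8 − (-42.5)) / (-79.6 − (-42.5))
f_A = -20.3 / -37.1 = 0.5472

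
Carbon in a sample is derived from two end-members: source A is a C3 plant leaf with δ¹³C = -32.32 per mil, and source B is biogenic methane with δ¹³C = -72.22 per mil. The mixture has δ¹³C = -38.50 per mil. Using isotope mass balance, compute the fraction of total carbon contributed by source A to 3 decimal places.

δ_mix = f_A·δ_A + (1 − f_A)·δ_B  ⇒  f_A = (δ_mix − δ_B)/(δ_A − δ_B)
f_A = (-38.50 − (-72.22)) / (-32.32 − (-72.22))
f_A = 33.72 / 39.90 = 0.8451

0.845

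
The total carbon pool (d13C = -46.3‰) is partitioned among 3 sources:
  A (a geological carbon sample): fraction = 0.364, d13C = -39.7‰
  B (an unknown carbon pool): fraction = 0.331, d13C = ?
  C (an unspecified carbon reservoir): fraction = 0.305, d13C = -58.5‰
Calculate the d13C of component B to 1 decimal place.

Isotope mass balance: δ_bulk = Σ fᵢ·δᵢ.
-46.3 = 0.364×(-39.7) + 0.331×δ_B + 0.305×(-58.5)
0.331·δ_B = -46.3 − (-32.293) = -14.007
δ_B = -14.007 / 0.331 = -42.32‰

-42.3‰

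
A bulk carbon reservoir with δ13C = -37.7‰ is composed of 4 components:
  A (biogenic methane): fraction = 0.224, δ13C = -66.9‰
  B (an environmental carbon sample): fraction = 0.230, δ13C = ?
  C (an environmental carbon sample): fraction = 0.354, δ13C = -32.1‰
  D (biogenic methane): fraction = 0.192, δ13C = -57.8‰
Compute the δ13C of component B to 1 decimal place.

Isotope mass balance: δ_bulk = Σ fᵢ·δᵢ.
-37.7 = 0.224×(-66.9) + 0.230×δ_B + 0.354×(-32.1) + 0.192×(-57.8)
0.230·δ_B = -37.7 − (-37.447) = -0.253
δ_B = -0.253 / 0.230 = -1.10‰

-1.1‰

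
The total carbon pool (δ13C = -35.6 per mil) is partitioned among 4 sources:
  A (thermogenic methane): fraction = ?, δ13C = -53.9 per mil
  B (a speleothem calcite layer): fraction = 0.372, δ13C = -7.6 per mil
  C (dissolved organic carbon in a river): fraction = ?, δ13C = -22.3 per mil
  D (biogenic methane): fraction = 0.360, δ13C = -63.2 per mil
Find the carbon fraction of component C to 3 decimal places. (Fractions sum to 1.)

0.140

Let f_C and f_A be the unknown fractions; fractions sum to 1 so f_C + f_A = 0.268.
Mass balance: Σ fᵢ·δᵢ = δ_bulk ⇒ f_C·(-22.3) + f_A·(-53.9) = -35.6 − (-25.579) = -10.021
Substitute f_A = 0.268 − f_C:
f_C·(-22.3 − -53.9) = -10.021 − 0.268×(-53.9) = 4.424
f_C = 4.424 / 31.6 = 0.1400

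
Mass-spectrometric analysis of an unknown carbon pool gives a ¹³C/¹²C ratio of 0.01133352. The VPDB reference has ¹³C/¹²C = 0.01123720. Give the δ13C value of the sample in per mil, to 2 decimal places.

8.57 per mil

δ13C = (R_sample / R_standard − 1) × 1000
R_sample / R_standard = 0.01133352 / 0.01123720 = 1.008572
δ13C = (1.008572 − 1) × 1000 = 8.572 per mil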